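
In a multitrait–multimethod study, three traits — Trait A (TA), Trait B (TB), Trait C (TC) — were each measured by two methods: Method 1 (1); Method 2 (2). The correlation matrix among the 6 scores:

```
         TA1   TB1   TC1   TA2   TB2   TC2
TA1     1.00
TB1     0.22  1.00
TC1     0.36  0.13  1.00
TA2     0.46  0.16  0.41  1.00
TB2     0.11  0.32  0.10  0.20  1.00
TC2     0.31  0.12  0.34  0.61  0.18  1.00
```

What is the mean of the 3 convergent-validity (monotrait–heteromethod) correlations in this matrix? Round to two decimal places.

Convergent values: 0.46, 0.32, 0.34; mean = 1.12/3 = 0.37.

0.37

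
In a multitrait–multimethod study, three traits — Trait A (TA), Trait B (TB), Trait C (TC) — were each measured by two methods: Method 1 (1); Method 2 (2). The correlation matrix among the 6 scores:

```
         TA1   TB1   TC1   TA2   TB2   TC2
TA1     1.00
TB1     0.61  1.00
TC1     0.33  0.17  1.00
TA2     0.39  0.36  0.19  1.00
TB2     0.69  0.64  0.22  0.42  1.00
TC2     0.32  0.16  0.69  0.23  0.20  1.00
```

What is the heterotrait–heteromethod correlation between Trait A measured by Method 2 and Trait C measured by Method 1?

Different traits and methods: r(TA2, TC1) = 0.19.

0.19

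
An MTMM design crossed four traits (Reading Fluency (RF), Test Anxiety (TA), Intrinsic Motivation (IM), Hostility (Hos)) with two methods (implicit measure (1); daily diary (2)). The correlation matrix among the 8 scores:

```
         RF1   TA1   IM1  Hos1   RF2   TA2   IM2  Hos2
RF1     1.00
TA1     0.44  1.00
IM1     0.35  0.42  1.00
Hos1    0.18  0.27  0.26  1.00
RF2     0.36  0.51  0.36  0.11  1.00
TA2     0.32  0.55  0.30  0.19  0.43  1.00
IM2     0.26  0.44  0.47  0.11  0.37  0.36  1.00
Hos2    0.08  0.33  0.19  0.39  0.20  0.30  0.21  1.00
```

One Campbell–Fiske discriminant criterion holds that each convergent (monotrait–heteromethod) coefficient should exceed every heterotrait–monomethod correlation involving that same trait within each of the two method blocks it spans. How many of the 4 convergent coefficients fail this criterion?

Each convergent coefficient versus the relevant comparison correlations:
RF (methods 1·2): 0.36 vs {0.44, 0.43, 0.35, 0.37, 0.18, 0.20} → fail.
TA (methods 1·2): 0.55 vs {0.44, 0.43, 0.42, 0.36, 0.27, 0.30} → pass.
IM (methods 1·2): 0.47 vs {0.35, 0.37, 0.42, 0.36, 0.26, 0.21} → pass.
Hos (methods 1·2): 0.39 vs {0.18, 0.20, 0.27, 0.30, 0.26, 0.21} → pass.
1 of 4 fail.

1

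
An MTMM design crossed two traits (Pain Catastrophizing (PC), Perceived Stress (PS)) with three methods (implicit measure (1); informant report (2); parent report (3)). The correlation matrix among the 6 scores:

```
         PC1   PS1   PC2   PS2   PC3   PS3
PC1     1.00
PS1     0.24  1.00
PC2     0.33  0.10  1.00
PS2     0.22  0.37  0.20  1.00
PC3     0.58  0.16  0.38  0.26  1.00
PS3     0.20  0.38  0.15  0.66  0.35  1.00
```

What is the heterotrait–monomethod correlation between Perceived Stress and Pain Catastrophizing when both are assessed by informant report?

0.20

Different traits, same method: r(PS2, PC2) = 0.20.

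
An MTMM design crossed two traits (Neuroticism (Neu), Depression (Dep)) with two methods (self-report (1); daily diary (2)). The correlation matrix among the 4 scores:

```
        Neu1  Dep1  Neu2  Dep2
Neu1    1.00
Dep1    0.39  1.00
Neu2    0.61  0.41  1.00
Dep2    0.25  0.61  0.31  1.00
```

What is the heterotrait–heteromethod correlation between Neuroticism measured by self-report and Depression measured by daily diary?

Different traits and methods: r(Neu1, Dep2) = 0.25.

0.25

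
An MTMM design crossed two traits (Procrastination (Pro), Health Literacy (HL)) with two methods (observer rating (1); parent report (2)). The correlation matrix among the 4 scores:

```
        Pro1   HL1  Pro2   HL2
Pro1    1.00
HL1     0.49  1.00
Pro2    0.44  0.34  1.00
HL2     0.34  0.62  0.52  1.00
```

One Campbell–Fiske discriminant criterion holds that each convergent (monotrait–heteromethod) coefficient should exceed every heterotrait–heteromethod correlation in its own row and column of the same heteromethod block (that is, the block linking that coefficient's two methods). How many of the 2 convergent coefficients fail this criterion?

Convergent coefficients and their comparison sets:
Pro (methods 1·2): 0.44 vs {0.34, 0.34} → pass.
HL (methods 1·2): 0.62 vs {0.34, 0.34} → pass.
0 of 2 fail.

0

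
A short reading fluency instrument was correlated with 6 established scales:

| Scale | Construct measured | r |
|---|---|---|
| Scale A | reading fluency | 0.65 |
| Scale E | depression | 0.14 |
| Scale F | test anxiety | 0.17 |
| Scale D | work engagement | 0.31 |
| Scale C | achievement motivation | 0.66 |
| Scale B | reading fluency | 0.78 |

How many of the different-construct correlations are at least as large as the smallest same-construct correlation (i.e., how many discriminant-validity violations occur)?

1

Convergent (same construct = reading fluency): Scale A, Scale B.
Smallest convergent = 0.65. Discriminant values: 0.14, 0.17, 0.31, 0.66; count ≥ 0.65 → 1.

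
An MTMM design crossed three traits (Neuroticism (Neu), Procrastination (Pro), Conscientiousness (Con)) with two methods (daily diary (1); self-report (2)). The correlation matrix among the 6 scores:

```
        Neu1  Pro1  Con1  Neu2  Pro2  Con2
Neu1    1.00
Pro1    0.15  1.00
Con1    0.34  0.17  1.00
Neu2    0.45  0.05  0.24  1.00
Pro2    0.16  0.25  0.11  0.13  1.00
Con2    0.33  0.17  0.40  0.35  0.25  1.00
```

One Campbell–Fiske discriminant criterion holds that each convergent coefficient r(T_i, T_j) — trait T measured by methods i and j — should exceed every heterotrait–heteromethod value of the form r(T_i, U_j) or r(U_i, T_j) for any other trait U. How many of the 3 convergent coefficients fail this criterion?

Checking each validity diagonal entry against its comparison values:
Neu (methods 1·2): 0.45 vs {0.16, 0.05, 0.33, 0.24} → pass.
Pro (methods 1·2): 0.25 vs {0.05, 0.16, 0.17, 0.11} → pass.
Con (methods 1·2): 0.40 vs {0.24, 0.33, 0.11, 0.17} → pass.
0 of 3 fail.

0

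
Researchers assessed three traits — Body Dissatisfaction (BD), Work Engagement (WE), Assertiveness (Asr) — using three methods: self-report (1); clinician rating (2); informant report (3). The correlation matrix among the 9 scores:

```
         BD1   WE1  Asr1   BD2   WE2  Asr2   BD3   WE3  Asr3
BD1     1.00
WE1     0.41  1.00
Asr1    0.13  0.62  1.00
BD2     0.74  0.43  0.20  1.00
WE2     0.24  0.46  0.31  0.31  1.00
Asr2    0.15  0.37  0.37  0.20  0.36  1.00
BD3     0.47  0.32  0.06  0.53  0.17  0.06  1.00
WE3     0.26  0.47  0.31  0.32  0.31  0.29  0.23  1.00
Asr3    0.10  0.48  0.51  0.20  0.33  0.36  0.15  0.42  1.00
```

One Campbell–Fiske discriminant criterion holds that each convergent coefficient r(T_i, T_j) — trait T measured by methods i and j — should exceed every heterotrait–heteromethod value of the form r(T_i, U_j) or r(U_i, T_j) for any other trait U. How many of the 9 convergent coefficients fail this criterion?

3

Checking each validity diagonal entry against its comparison values:
BD (methods 1·2): 0.74 vs {0.24, 0.43, 0.15, 0.20} → pass.
BD (methods 1·3): 0.47 vs {0.26, 0.32, 0.10, 0.06} → pass.
BD (methods 2·3): 0.53 vs {0.32, 0.17, 0.20, 0.06} → pass.
WE (methods 1·2): 0.46 vs {0.43, 0.24, 0.37, 0.31} → pass.
WE (methods 1·3): 0.47 vs {0.32, 0.26, 0.48, 0.31} → fail.
WE (methods 2·3): 0.31 vs {0.17, 0.32, 0.33, 0.29} → fail.
Asr (methods 1·2): 0.37 vs {0.20, 0.15, 0.31, 0.37} → fail.
Asr (methods 1·3): 0.51 vs {0.06, 0.10, 0.31, 0.48} → pass.
Asr (methods 2·3): 0.36 vs {0.06, 0.20, 0.29, 0.33} → pass.
3 of 9 fail.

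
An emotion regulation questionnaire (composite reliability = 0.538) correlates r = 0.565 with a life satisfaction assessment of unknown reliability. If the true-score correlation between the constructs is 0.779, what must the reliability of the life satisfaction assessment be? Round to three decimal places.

0.978

r_true = r_obs / √(r_xx · r_yy) ⇒ 0.779 = 0.565 / √(0.538 · r_yy).
√(0.538 · r_yy) = 0.565 / 0.779 = 0.7253; 0.538 · r_yy = 0.5261; r_yy = 0.5261 / 0.538 ≈ 0.978.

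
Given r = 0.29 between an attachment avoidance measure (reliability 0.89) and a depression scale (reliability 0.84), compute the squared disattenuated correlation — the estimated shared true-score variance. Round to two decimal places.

Disattenuated r = 0.29 / √(0.89 × 0.84) = 0.29 / 0.8646 = 0.3354.
Shared true-score variance = 0.3354² = 0.1125 ≈ 0.11.

0.11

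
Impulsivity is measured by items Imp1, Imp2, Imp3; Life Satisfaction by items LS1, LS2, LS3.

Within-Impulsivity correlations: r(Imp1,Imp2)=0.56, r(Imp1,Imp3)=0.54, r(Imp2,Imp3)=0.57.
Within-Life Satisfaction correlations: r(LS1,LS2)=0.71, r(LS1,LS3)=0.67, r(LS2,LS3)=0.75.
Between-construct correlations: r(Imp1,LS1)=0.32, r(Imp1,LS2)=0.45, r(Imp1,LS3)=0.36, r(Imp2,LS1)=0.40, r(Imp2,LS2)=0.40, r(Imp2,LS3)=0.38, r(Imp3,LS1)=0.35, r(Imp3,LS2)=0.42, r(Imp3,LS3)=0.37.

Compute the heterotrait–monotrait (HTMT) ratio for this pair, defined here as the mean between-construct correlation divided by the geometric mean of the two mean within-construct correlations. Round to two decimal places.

0.61

Mean between = 3.45/9 = 0.3833.
Mean within-Imp = 1.67/3 = 0.5567; mean within-LS = 2.13/3 = 0.7100.
Geometric mean = √(0.5567 × 0.7100) = 0.6287.
HTMT = 0.3833 / 0.6287 = 0.61.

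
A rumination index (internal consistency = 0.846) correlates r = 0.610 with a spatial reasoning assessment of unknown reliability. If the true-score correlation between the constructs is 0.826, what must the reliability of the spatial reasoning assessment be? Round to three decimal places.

r_true = r_obs / √(r_xx · r_yy) ⇒ 0.826 = 0.610 / √(0.846 · r_yy).
√(0.846 · r_yy) = 0.610 / 0.826 = 0.7385; 0.846 · r_yy = 0.5454; r_yy = 0.5454 / 0.846 ≈ 0.645.

0.645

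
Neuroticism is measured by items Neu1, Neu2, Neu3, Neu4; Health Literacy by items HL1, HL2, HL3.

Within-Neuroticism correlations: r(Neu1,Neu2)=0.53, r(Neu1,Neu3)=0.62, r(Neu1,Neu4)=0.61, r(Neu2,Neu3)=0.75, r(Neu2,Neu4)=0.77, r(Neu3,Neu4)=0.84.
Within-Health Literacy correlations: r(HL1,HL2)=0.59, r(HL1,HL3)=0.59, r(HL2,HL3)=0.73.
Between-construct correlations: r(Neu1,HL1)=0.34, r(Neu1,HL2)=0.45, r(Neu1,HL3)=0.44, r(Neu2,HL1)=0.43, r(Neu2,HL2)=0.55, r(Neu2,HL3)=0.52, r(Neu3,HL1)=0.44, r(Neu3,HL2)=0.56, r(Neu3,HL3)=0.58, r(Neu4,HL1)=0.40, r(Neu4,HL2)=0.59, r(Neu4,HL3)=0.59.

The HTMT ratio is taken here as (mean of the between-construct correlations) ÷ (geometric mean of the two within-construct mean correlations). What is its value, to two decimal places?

Mean between = 5.89/12 = 0.4908.
Mean within-Neu = 4.12/6 = 0.6867; mean within-HL = 1.91/3 = 0.6367.
Geometric mean = √(0.6867 × 0.6367) = 0.6612.
HTMT = 0.4908 / 0.6612 = 0.74.

0.74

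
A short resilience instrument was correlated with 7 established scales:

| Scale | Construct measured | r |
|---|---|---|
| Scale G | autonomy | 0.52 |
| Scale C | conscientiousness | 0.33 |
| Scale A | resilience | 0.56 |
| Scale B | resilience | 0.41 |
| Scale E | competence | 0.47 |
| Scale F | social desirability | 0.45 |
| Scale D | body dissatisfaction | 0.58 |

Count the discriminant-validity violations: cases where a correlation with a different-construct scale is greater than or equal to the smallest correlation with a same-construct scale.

Convergent (same construct = resilience): Scale A, Scale B.
Smallest convergent = 0.41. Discriminant values: 0.52, 0.33, 0.47, 0.45, 0.58; count ≥ 0.41 → 4.

4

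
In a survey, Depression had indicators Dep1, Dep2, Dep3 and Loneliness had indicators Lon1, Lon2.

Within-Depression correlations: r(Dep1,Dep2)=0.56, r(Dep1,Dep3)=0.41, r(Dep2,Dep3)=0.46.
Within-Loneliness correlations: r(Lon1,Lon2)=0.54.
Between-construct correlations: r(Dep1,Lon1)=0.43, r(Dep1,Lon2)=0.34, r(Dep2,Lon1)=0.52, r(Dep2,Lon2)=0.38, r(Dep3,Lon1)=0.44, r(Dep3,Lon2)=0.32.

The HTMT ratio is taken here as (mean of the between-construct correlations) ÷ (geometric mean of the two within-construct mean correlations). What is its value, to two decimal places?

Mean heterotrait r = 2.43/6 = 0.4050.
Mean within-Dep = 1.43/3 = 0.4767; mean within-Lon = 0.54/1 = 0.5400.
Geometric mean = √(0.4767 × 0.5400) = 0.5074.
HTMT = 0.4050 / 0.5074 = 0.80.

0.80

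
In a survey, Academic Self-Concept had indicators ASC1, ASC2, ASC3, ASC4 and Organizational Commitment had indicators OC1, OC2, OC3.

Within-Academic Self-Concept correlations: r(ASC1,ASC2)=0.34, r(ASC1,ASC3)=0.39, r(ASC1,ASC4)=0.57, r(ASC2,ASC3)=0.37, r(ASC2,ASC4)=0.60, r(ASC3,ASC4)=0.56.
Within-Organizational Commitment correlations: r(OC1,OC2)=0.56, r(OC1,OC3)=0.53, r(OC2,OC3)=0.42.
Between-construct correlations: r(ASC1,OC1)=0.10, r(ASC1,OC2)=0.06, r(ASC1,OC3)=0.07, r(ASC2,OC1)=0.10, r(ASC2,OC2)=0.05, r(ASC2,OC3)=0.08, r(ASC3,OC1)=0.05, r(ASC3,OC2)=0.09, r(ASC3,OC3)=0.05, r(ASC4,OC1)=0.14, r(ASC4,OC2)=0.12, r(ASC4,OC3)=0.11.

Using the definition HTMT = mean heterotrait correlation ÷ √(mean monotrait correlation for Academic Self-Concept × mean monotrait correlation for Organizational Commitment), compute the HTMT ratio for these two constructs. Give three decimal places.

Mean between = 1.02/12 = 0.0850.
Mean within-ASC = 2.83/6 = 0.4717; mean within-OC = 1.51/3 = 0.5033.
Geometric mean = √(0.4717 × 0.5033) = 0.4872.
HTMT = 0.0850 / 0.4872 = 0.174.

0.174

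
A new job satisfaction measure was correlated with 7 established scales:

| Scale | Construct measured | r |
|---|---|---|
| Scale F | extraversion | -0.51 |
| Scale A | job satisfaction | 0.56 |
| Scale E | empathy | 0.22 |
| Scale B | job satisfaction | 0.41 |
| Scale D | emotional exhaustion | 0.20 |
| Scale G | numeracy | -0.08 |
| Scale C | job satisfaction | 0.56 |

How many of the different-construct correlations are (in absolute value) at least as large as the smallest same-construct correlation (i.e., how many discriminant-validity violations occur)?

Convergent (same construct = job satisfaction): Scale A, Scale B, Scale C.
Smallest convergent = 0.41. Discriminant |r|: 0.51, 0.22, 0.20, 0.08; count ≥ 0.41 → 1.

1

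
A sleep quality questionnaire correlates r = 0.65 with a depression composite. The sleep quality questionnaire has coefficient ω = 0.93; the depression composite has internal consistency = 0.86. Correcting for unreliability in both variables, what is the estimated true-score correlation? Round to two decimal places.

r_true = r_obs / √(r_xx · r_yy) = 0.65 / √(0.93 × 0.86) = 0.65 / √0.7998 = 0.65 / 0.8943 ≈ 0.73.

0.73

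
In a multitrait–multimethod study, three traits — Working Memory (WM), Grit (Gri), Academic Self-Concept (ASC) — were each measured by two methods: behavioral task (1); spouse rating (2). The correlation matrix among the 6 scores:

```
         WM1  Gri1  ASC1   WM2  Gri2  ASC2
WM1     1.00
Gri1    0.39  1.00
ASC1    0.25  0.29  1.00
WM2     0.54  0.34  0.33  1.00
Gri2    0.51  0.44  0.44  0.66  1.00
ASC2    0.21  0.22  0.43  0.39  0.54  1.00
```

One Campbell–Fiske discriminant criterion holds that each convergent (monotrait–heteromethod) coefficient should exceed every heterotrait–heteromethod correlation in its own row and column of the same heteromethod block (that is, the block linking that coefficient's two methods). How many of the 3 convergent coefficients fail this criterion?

Checking each validity diagonal entry against its comparison values:
WM (methods 1·2): 0.54 vs {0.51, 0.34, 0.21, 0.33} → pass.
Gri (methods 1·2): 0.44 vs {0.34, 0.51, 0.22, 0.44} → fail.
ASC (methods 1·2): 0.43 vs {0.33, 0.21, 0.44, 0.22} → fail.
2 of 3 fail.

2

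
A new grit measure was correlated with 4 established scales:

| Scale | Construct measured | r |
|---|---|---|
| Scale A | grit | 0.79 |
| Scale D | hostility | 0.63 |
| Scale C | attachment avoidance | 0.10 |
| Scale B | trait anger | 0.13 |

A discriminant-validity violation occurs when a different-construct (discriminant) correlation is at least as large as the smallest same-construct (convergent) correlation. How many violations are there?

Convergent (same construct = grit): Scale A.
Smallest convergent = 0.79. Discriminant values: 0.63, 0.10, 0.13; count ≥ 0.79 → 0.

0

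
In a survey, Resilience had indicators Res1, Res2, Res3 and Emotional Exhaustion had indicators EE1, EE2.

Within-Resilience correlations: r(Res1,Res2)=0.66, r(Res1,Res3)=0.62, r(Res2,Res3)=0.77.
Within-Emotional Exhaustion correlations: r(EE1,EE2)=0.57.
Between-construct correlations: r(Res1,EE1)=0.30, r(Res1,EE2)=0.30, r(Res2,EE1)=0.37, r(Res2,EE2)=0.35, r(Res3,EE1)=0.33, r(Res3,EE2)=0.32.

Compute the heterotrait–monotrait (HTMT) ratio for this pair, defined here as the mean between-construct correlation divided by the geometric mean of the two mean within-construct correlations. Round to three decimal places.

0.526

Between-construct mean = 1.97/6 = 0.3283.
Mean within-Res = 2.05/3 = 0.6833; mean within-EE = 0.57/1 = 0.5700.
Geometric mean = √(0.6833 × 0.5700) = 0.6241.
HTMT = 0.3283 / 0.6241 = 0.526.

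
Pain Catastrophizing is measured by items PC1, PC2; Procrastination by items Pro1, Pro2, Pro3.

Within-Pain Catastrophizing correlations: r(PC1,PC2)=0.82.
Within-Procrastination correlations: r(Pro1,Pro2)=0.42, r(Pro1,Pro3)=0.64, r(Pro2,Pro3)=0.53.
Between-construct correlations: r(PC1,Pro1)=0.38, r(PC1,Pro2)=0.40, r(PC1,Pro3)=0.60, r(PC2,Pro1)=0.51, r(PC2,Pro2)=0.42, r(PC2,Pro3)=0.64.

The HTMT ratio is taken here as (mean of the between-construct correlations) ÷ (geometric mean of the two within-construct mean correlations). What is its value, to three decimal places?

Mean heterotrait r = 2.95/6 = 0.4917.
Mean within-PC = 0.82/1 = 0.8200; mean within-Pro = 1.59/3 = 0.5300.
Geometric mean = √(0.8200 × 0.5300) = 0.6592.
HTMT = 0.4917 / 0.6592 = 0.746.

0.746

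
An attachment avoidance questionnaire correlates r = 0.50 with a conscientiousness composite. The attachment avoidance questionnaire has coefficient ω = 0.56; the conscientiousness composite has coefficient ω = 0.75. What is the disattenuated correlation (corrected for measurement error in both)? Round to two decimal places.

0.77

r_true = r_obs / √(r_xx · r_yy) = 0.50 / √(0.56 × 0.75) = 0.50 / √0.4200 = 0.50 / 0.6481 ≈ 0.77.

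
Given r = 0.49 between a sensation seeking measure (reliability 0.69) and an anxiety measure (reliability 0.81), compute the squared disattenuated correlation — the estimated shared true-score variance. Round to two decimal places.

0.43

Disattenuated r = 0.49 / √(0.69 × 0.81) = 0.49 / 0.7476 = 0.6554.
Shared true-score variance = 0.6554² = 0.4295 ≈ 0.43.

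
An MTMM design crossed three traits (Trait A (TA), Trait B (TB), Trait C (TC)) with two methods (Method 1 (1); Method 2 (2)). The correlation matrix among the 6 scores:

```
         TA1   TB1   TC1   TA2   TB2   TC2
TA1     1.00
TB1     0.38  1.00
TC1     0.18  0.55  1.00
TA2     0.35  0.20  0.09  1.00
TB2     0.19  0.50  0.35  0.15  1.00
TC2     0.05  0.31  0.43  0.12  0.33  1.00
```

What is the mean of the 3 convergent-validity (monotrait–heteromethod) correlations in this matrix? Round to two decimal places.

0.43

Convergent values: 0.35, 0.50, 0.43; mean = 1.28/3 = 0.43.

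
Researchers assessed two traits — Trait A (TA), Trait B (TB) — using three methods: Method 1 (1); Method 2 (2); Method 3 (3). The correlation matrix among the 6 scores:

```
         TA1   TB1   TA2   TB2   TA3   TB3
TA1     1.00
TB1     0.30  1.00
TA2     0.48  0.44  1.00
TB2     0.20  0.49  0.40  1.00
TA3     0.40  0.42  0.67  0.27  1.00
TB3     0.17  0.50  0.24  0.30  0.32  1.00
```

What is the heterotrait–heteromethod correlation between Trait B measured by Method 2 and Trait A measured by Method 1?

Different traits and methods: r(TB2, TA1) = 0.20.

0.20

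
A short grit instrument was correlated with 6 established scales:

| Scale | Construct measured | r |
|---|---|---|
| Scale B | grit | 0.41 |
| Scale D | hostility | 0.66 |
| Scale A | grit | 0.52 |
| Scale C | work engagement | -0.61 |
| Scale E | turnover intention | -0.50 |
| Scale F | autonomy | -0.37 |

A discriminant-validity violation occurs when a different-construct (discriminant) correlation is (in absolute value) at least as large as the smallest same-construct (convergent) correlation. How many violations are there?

Convergent (same construct = grit): Scale B, Scale A.
Smallest convergent = 0.41. Discriminant |r|: 0.66, 0.61, 0.50, 0.37; count ≥ 0.41 → 3.

3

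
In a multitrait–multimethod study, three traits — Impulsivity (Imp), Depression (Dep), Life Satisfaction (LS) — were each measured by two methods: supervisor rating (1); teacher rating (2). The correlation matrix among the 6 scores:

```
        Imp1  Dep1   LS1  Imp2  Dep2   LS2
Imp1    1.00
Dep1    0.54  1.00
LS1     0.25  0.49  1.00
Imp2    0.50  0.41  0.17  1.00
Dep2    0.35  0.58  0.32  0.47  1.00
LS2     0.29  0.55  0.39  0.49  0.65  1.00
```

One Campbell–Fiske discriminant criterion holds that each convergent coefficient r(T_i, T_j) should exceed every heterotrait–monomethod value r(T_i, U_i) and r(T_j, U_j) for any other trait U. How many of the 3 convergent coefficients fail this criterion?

Convergent coefficients and their comparison sets:
Imp (methods 1·2): 0.50 vs {0.54, 0.47, 0.25, 0.49} → fail.
Dep (methods 1·2): 0.58 vs {0.54, 0.47, 0.49, 0.65} → fail.
LS (methods 1·2): 0.39 vs {0.25, 0.49, 0.49, 0.65} → fail.
3 of 3 fail.

3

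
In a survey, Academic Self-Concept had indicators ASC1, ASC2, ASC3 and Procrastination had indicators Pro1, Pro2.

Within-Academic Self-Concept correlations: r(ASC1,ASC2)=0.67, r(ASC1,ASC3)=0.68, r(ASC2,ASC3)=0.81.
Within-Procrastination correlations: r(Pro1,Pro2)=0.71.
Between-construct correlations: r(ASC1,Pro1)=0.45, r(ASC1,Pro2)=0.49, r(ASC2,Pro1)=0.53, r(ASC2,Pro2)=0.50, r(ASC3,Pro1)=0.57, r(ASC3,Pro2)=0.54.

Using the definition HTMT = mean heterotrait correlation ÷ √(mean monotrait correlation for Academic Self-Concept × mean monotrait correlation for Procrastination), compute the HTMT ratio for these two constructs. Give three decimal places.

Between-construct mean = 3.08/6 = 0.5133.
Mean within-ASC = 2.16/3 = 0.7200; mean within-Pro = 0.71/1 = 0.7100.
Geometric mean = √(0.7200 × 0.7100) = 0.7150.
HTMT = 0.5133 / 0.7150 = 0.718.

0.718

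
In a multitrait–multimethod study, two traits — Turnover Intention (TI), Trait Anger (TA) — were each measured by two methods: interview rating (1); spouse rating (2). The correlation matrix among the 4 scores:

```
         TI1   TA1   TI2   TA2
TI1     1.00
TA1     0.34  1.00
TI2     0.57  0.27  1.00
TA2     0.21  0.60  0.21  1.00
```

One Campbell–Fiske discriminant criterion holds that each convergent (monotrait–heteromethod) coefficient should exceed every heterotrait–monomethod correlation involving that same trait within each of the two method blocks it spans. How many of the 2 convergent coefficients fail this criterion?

0

Each convergent coefficient versus the relevant comparison correlations:
TI (methods 1·2): 0.57 vs {0.34, 0.21} → pass.
TA (methods 1·2): 0.60 vs {0.34, 0.21} → pass.
0 of 2 fail.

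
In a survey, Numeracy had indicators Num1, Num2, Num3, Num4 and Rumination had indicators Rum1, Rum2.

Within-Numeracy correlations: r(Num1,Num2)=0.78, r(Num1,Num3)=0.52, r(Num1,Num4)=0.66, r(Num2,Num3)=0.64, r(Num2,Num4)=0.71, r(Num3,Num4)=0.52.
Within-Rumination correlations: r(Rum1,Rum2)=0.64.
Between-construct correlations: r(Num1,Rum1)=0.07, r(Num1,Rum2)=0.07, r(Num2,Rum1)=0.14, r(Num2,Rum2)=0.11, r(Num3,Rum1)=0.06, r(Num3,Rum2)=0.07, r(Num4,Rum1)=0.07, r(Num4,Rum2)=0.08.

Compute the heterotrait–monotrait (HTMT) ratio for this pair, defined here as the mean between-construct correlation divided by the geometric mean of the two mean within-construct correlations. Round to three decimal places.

0.131

Between-construct mean = 0.67/8 = 0.0838.
Mean within-Num = 3.83/6 = 0.6383; mean within-Rum = 0.64/1 = 0.6400.
Geometric mean = √(0.6383 × 0.6400) = 0.6391.
HTMT = 0.0838 / 0.6391 = 0.131.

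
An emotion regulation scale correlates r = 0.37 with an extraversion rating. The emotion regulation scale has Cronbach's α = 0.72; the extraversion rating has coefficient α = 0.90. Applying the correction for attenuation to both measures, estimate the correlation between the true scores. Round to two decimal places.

r_true = r_obs / √(r_xx · r_yy) = 0.37 / √(0.72 × 0.90) = 0.37 / √0.6480 = 0.37 / 0.8050 ≈ 0.46.

0.46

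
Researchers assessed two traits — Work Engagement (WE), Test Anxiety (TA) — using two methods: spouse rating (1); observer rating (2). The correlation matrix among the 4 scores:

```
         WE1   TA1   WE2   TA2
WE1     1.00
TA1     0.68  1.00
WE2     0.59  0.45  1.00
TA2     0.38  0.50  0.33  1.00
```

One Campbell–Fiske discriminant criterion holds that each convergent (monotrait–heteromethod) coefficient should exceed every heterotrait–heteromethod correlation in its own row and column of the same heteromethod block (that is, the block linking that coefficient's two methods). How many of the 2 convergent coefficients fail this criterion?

Checking each validity diagonal entry against its comparison values:
WE (methods 1·2): 0.59 vs {0.38, 0.45} → pass.
TA (methods 1·2): 0.50 vs {0.45, 0.38} → pass.
0 of 2 fail.

0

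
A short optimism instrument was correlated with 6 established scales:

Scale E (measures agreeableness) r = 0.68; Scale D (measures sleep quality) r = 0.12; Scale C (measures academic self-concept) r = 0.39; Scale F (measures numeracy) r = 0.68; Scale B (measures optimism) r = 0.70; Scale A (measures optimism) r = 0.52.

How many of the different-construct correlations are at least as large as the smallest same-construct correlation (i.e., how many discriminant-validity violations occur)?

2

Convergent (same construct = optimism): Scale B, Scale A.
Smallest convergent = 0.52. Discriminant values: 0.68, 0.12, 0.39, 0.68; count ≥ 0.52 → 2.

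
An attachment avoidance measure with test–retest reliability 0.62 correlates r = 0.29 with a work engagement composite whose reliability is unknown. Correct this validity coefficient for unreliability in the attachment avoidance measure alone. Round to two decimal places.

Single correction: r_c = r_obs / √r_xx = 0.29 / √0.62 = 0.29 / 0.7874 ≈ 0.37.

0.37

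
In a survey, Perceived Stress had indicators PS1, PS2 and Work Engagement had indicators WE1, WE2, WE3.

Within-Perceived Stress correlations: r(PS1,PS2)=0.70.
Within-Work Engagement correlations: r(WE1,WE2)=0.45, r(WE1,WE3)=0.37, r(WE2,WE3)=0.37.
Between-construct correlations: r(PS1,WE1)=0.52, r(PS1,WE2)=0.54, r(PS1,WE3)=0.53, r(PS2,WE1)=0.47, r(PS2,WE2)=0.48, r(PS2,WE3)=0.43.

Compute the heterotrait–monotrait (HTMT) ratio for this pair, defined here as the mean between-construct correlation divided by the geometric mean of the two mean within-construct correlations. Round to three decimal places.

Mean between = 2.97/6 = 0.4950.
Mean within-PS = 0.70/1 = 0.7000; mean within-WE = 1.19/3 = 0.3967.
Geometric mean = √(0.7000 × 0.3967) = 0.5270.
HTMT = 0.4950 / 0.5270 = 0.939.

0.939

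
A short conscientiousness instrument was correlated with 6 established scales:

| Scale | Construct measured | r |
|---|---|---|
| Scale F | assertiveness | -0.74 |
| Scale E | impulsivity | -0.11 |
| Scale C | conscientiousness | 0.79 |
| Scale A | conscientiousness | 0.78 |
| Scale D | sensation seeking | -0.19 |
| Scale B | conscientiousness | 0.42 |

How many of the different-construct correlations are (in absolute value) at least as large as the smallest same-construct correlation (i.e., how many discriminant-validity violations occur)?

1

Convergent (same construct = conscientiousness): Scale C, Scale A, Scale B.
Smallest convergent = 0.42. Discriminant |r|: 0.74, 0.11, 0.19; count ≥ 0.42 → 1.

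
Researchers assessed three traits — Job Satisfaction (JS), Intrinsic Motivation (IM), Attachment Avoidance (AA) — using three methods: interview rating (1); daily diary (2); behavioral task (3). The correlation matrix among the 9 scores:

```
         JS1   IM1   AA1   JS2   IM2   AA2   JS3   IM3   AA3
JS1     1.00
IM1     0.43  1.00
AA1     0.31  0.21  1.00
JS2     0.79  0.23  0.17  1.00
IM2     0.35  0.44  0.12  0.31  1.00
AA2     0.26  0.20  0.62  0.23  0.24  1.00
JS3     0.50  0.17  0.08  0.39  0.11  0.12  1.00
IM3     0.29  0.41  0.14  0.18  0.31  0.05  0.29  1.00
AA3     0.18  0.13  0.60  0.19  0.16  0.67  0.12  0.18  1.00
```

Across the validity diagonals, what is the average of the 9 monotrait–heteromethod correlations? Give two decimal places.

Convergent values: 0.79, 0.50, 0.39, 0.44, 0.41, 0.31, 0.62, 0.60, 0.67; mean = 4.73/9 = 0.53.

0.53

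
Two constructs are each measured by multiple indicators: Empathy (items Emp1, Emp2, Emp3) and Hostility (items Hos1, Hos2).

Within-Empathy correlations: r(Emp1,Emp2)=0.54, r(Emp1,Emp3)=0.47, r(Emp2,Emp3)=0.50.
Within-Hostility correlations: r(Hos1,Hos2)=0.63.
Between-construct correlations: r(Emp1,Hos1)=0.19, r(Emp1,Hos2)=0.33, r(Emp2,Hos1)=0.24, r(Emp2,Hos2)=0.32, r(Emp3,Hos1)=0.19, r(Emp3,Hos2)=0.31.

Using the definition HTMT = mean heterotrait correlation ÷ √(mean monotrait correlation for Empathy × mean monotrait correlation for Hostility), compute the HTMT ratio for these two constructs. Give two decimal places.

Between-construct mean = 1.58/6 = 0.2633.
Mean within-Emp = 1.51/3 = 0.5033; mean within-Hos = 0.63/1 = 0.6300.
Geometric mean = √(0.5033 × 0.6300) = 0.5631.
HTMT = 0.2633 / 0.5631 = 0.47.

0.47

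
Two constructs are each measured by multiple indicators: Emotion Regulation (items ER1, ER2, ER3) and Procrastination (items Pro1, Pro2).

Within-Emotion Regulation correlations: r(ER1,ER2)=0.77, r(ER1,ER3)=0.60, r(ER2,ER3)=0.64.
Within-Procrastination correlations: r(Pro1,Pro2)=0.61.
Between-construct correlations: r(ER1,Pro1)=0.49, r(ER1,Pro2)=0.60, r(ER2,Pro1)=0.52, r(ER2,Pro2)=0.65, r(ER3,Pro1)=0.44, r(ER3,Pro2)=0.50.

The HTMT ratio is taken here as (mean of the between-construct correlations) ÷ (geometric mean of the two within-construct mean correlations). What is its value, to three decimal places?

0.834

Between-construct mean = 3.20/6 = 0.5333.
Mean within-ER = 2.01/3 = 0.6700; mean within-Pro = 0.61/1 = 0.6100.
Geometric mean = √(0.6700 × 0.6100) = 0.6393.
HTMT = 0.5333 / 0.6393 = 0.834.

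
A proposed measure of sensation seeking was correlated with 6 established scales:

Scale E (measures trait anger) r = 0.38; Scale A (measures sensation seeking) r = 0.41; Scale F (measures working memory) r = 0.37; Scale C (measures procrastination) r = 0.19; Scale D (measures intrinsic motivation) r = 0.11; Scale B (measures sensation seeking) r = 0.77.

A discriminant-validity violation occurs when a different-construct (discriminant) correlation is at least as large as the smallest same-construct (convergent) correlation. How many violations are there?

0

Convergent (same construct = sensation seeking): Scale A, Scale B.
Smallest convergent = 0.41. Discriminant values: 0.38, 0.37, 0.19, 0.11; count ≥ 0.41 → 0.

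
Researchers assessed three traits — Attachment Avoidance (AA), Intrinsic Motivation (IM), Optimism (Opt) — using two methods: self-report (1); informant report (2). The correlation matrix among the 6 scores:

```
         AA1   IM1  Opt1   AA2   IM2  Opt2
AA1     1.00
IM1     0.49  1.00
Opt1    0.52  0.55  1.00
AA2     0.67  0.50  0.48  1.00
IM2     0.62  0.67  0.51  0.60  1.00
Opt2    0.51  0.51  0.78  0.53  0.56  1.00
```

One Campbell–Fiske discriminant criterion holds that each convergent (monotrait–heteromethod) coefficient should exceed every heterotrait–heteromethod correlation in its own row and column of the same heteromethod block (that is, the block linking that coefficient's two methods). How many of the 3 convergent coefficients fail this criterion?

0

Checking each validity diagonal entry against its comparison values:
AA (methods 1·2): 0.67 vs {0.62, 0.50, 0.51, 0.48} → pass.
IM (methods 1·2): 0.67 vs {0.50, 0.62, 0.51, 0.51} → pass.
Opt (methods 1·2): 0.78 vs {0.48, 0.51, 0.51, 0.51} → pass.
0 of 3 fail.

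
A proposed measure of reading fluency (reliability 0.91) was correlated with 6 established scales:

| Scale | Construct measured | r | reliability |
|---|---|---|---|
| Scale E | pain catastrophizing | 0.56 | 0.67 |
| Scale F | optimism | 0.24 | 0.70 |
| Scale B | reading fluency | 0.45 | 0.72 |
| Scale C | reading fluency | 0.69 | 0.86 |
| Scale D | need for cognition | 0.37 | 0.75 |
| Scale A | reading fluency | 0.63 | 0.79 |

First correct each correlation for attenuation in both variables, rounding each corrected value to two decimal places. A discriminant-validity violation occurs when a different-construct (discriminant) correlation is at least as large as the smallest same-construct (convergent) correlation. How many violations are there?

1

Disattenuated r (r / √(r_scale · r_new)):
  Scale E (disc): 0.56 / √(0.67·0.91) = 0.72
  Scale F (disc): 0.24 / √(0.70·0.91) = 0.30
  Scale B (conv): 0.45 / √(0.72·0.91) = 0.56
  Scale C (conv): 0.69 / √(0.86·0.91) = 0.78
  Scale D (disc): 0.37 / √(0.75·0.91) = 0.45
  Scale A (conv): 0.63 / √(0.79·0.91) = 0.74
Smallest convergent = 0.56. Discriminant values: 0.72, 0.30, 0.45; count ≥ 0.56 → 1.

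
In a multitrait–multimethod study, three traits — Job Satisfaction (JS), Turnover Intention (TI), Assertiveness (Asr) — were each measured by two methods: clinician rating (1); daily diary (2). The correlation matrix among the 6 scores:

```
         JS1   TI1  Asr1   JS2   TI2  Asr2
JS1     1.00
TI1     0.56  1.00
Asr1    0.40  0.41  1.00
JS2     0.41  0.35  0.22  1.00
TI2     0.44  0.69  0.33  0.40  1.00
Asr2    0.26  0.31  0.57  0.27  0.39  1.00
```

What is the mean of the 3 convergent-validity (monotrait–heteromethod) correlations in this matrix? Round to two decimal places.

0.56

Convergent values: 0.41, 0.69, 0.57; mean = 1.67/3 = 0.56.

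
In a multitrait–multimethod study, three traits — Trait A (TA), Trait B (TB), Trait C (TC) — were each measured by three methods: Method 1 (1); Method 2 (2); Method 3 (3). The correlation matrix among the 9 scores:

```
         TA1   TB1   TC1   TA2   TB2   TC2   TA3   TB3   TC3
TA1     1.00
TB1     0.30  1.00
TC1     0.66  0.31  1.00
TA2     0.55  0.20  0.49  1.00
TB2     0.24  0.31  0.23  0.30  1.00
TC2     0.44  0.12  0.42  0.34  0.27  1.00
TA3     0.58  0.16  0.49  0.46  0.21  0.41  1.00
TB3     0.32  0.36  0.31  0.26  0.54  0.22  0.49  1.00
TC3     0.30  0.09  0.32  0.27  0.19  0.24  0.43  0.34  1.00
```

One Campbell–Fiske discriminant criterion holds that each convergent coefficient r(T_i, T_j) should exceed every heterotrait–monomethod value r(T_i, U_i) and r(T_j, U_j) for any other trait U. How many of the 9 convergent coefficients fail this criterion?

Each convergent coefficient versus the relevant comparison correlations:
TA (methods 1·2): 0.55 vs {0.30, 0.30, 0.66, 0.34} → fail.
TA (methods 1·3): 0.58 vs {0.30, 0.49, 0.66, 0.43} → fail.
TA (methods 2·3): 0.46 vs {0.30, 0.49, 0.34, 0.43} → fail.
TB (methods 1·2): 0.31 vs {0.30, 0.30, 0.31, 0.27} → fail.
TB (methods 1·3): 0.36 vs {0.30, 0.49, 0.31, 0.34} → fail.
TB (methods 2·3): 0.54 vs {0.30, 0.49, 0.27, 0.34} → pass.
TC (methods 1·2): 0.42 vs {0.66, 0.34, 0.31, 0.27} → fail.
TC (methods 1·3): 0.32 vs {0.66, 0.43, 0.31, 0.34} → fail.
TC (methods 2·3): 0.24 vs {0.34, 0.43, 0.27, 0.34} → fail.
8 of 9 fail.

8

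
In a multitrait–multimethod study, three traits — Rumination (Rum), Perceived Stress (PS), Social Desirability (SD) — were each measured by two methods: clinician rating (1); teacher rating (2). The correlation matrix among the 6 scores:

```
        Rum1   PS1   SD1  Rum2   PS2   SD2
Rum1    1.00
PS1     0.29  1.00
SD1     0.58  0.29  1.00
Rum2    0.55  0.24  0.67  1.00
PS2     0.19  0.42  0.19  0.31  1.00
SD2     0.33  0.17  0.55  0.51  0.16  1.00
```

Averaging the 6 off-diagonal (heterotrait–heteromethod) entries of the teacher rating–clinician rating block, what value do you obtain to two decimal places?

0.30

HTHM values (method 2 × method 1): 0.24, 0.67, 0.19, 0.19, 0.33, 0.17; mean = 1.79/6 = 0.30.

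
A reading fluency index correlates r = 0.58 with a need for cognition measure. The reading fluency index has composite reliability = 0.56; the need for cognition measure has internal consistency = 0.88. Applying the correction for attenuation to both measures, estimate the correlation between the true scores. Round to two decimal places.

r_true = r_obs / √(r_xx · r_yy) = 0.58 / √(0.56 × 0.88) = 0.58 / √0.4928 = 0.58 / 0.7020 ≈ 0.83.

0.83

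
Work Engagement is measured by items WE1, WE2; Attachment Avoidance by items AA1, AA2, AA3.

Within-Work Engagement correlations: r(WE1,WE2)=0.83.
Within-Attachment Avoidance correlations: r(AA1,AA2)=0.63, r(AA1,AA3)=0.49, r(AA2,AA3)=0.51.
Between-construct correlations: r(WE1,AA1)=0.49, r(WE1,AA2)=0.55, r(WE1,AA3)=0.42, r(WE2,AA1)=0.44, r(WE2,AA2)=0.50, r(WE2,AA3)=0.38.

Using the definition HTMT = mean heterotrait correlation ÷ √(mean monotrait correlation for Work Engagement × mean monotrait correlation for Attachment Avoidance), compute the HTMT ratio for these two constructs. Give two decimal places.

0.69

Between-construct mean = 2.78/6 = 0.4633.
Mean within-WE = 0.83/1 = 0.8300; mean within-AA = 1.63/3 = 0.5433.
Geometric mean = √(0.8300 × 0.5433) = 0.6715.
HTMT = 0.4633 / 0.6715 = 0.69.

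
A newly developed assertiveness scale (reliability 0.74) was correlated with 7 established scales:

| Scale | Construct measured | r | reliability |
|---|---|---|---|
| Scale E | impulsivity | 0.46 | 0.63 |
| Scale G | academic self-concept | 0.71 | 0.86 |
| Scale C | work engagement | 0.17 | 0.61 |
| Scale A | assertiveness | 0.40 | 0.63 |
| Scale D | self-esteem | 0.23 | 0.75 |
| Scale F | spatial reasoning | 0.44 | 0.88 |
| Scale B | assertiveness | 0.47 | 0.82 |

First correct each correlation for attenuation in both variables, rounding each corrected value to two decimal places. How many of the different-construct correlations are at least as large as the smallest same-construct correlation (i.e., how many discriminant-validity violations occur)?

2

Disattenuated r (r / √(r_scale · r_new)):
  Scale E (disc): 0.46 / √(0.63·0.74) = 0.67
  Scale G (disc): 0.71 / √(0.86·0.74) = 0.89
  Scale C (disc): 0.17 / √(0.61·0.74) = 0.25
  Scale A (conv): 0.40 / √(0.63·0.74) = 0.59
  Scale D (disc): 0.23 / √(0.75·0.74) = 0.31
  Scale F (disc): 0.44 / √(0.88·0.74) = 0.55
  Scale B (conv): 0.47 / √(0.82·0.74) = 0.60
Smallest convergent = 0.59. Discriminant values: 0.67, 0.89, 0.25, 0.31, 0.55; count ≥ 0.59 → 2.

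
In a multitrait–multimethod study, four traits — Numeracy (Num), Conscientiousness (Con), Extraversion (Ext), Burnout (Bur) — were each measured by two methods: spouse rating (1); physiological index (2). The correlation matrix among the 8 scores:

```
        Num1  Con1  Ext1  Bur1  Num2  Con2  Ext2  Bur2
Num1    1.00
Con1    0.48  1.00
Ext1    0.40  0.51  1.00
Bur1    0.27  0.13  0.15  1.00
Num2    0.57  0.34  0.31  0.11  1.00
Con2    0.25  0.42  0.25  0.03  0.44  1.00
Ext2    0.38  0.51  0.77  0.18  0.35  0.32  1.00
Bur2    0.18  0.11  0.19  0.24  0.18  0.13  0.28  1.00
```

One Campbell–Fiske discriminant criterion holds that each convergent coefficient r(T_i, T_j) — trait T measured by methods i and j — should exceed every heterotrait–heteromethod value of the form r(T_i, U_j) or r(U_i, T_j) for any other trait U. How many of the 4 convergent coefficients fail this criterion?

Checking each validity diagonal entry against its comparison values:
Num (methods 1·2): 0.57 vs {0.25, 0.34, 0.38, 0.31, 0.18, 0.11} → pass.
Con (methods 1·2): 0.42 vs {0.34, 0.25, 0.51, 0.25, 0.11, 0.03} → fail.
Ext (methods 1·2): 0.77 vs {0.31, 0.38, 0.25, 0.51, 0.19, 0.18} → pass.
Bur (methods 1·2): 0.24 vs {0.11, 0.18, 0.03, 0.11, 0.18, 0.19} → pass.
1 of 4 fail.

1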